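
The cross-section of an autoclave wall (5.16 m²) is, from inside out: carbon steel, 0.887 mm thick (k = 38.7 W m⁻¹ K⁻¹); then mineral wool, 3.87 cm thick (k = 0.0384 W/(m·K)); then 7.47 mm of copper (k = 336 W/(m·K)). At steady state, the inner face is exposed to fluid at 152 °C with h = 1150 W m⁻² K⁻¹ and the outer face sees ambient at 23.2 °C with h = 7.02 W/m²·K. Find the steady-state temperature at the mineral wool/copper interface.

Treat each layer as a resistance in series:
  R_conv,in = 1/(hA) = 1/(1150·5.16) = 1.685×10^-4 K/W
  R_carbon steel = L/(kA) = 8.87×10^-4/(38.7·5.16) = 4.442×10^-6 K/W
  R_mineral wool = L/(kA) = 0.0387/(0.0384·5.16) = 0.1953 K/W
  R_copper = L/(kA) = 0.00747/(336·5.16) = 4.309×10^-6 K/W
  R_conv,out = 1/(hA) = 1/(7.02·5.16) = 0.02761 K/W
ΣR = 1.685×10^-4 + 4.442×10^-6 + 0.1953 + 4.309×10^-6 + 0.02761 = 0.2231 K/W
Q = ΔT/ΣR = (152 °C − 23.2 °C)/0.2231 = 577.3 W
From the inner boundary to the mineral wool/copper interface, ΣR_partial = 0.1955 K/W.
T_interface = T_in − Q·ΣR_partial = 152 °C − (577.3)(0.1955) = 39.1 °C

T = 39.1 °C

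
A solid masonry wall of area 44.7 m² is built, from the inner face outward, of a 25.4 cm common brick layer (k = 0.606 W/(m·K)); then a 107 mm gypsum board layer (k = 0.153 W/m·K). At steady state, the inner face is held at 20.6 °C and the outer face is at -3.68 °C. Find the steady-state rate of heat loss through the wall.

Q = 970 W

Treat each layer as a resistance in series:
  R_common brick = L/(kA) = 0.254/(0.606·44.7) = 0.009377 K/W
  R_gypsum board = L/(kA) = 0.107/(0.153·44.7) = 0.01565 K/W
ΣR = 0.009377 + 0.01565 = 0.02503 K/W
Q = ΔT/ΣR = (20.6 °C − -3.68 °C)/0.02503 = 970 W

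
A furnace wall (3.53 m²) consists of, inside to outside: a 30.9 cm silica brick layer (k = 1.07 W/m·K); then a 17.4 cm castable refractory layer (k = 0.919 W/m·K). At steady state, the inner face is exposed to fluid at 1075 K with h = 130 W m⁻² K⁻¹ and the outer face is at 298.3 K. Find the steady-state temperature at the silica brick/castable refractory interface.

T = 601 K

Series thermal resistances, inner to outer:
  R_conv,in = 1/(hA) = 1/(130·3.53) = 0.002179 K/W
  R_silica brick = L/(kA) = 0.309/(1.07·3.53) = 0.08181 K/W
  R_castable refractory = L/(kA) = 0.174/(0.919·3.53) = 0.05364 K/W
ΣR = 0.002179 + 0.08181 + 0.05364 = 0.1376 K/W
Q = ΔT/ΣR = (1075 K − 298.3 K)/0.1376 = 5645 W
From the inner boundary to the silica brick/castable refractory interface, ΣR_partial = 0.08399 K/W.
T_interface = T_in − Q·ΣR_partial = 1075 K − (5645)(0.08399) = 601 K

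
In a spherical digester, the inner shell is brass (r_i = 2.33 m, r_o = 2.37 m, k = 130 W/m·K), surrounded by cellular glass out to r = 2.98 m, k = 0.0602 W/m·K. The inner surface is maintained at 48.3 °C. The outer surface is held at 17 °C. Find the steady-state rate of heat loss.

Q = 274 W

Treat each layer as a resistance in series:
  R_brass = (1/2.33 − 1/2.37)/(4πk) = 0.007244/(4π·130) = 4.434×10^-6 K/W
  R_cellular glass = (1/2.37 − 1/2.98)/(4πk) = 0.08637/(4π·0.0602) = 0.1142 K/W
ΣR = 4.434×10^-6 + 0.1142 = 0.1142 K/W
Q = ΔT/ΣR = (48.3 °C − 17 °C)/0.1142 = 274 W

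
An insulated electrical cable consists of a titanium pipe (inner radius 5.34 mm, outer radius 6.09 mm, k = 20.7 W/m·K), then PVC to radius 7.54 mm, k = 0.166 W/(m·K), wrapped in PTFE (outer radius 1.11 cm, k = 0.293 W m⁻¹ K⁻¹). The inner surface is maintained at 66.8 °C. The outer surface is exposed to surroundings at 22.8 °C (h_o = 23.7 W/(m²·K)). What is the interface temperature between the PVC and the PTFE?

T = 57.9 °C

Treat each layer as a resistance in series:
  R'_titanium = ln(0.00609/0.00534)/(2πk) = 0.1314/(2π·20.7) = 0.001010 m·K/W
  R'_PVC = ln(0.00754/0.00609)/(2πk) = 0.2136/(2π·0.166) = 0.2048 m·K/W
  R'_PTFE = ln(0.0111/0.00754)/(2πk) = 0.3867/(2π·0.293) = 0.2101 m·K/W
  R'_conv,out = 1/(2πr h) = 1/(2π·0.0111·23.7) = 0.6050 m·K/W
ΣR = 0.001010 + 0.2048 + 0.2101 + 0.6050 = 1.021 m·K/W
Q' = ΔT/ΣR = (66.8 °C − 22.8 °C)/1.021 = 43.10 W/m
From the inner boundary to the PVC/PTFE interface, ΣR_partial = 0.2058 m·K/W.
T_interface = T_in − Q'·ΣR_partial = 66.8 °C − (43.10)(0.2058) = 57.9 °C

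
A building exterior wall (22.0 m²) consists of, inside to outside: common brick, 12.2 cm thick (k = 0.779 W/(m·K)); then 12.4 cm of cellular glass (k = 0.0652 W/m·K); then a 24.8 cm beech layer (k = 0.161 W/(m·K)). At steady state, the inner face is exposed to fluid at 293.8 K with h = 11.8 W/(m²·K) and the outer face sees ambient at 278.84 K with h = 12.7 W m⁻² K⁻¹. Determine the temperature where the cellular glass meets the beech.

Treat each layer as a resistance in series:
  R_conv,in = 1/(hA) = 1/(11.8·22.0) = 0.003852 K/W
  R_common brick = L/(kA) = 0.122/(0.779·22.0) = 0.007119 K/W
  R_cellular glass = L/(kA) = 0.124/(0.0652·22.0) = 0.08645 K/W
  R_beech = L/(kA) = 0.248/(0.161·22.0) = 0.07002 K/W
  R_conv,out = 1/(hA) = 1/(12.7·22.0) = 0.003579 K/W
ΣR = 0.003852 + 0.007119 + 0.08645 + 0.07002 + 0.003579 = 0.1710 K/W
Q = ΔT/ΣR = (293.8 K − 278.84 K)/0.1710 = 87.49 W
From the inner boundary to the cellular glass/beech interface, ΣR_partial = 0.09742 K/W.
T_interface = T_in − Q·ΣR_partial = 293.8 K − (87.49)(0.09742) = 285.3 K

T = 285.3 K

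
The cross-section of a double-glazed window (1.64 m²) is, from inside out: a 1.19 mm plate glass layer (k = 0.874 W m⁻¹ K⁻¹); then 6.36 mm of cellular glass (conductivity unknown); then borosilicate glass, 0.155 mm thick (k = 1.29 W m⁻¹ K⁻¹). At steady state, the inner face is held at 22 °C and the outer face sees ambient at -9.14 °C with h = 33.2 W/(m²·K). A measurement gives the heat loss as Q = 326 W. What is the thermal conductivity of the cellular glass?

k = 0.0509 W/m·K

ΣR = ΔT/Q = |22 − -9.14|/326 = 0.09552 K/W
Known resistances:
  R_plate glass = L/(kA) = 0.00119/(0.874·1.64) = 8.302×10^-4 K/W
  R_borosilicate glass = L/(kA) = 1.55×10^-4/(1.29·1.64) = 7.327×10^-5 K/W
  R_conv,out = 1/(hA) = 1/(33.2·1.64) = 0.01837 K/W
R_cellular glass = ΣR − ΣR_known = 0.09552 − 0.01927 = 0.07625 K/W
L/(kA) = 0.07625 ⇒ k = 0.00636/(0.07625·1.64) = 0.0509 W/m·K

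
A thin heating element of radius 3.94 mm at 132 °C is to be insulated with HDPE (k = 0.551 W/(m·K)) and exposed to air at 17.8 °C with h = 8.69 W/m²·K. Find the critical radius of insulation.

For a cylinder, r_cr = k_ins/h = 0.551/8.69 = 0.0634 m = 6.34 cm

r_cr = 6.34 cm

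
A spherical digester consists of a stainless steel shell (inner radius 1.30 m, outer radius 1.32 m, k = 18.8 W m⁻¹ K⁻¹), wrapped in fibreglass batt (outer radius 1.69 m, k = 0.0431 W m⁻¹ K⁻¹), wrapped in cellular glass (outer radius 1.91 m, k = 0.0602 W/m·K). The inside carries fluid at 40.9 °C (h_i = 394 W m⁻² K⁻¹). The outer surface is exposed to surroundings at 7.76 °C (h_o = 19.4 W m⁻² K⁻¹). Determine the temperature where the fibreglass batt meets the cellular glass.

T = 15.4 °C

Resistance network (inner→outer):
  R_conv,in = 1/(4πr²h) = 1/(4π·1.30²·394) = 1.195×10^-4 K/W
  R_stainless steel = (1/1.30 − 1/1.32)/(4πk) = 0.01166/(4π·18.8) = 4.933×10^-5 K/W
  R_fibreglass batt = (1/1.32 − 1/1.69)/(4πk) = 0.1659/(4π·0.0431) = 0.3062 K/W
  R_cellular glass = (1/1.69 − 1/1.91)/(4πk) = 0.06816/(4π·0.0602) = 0.09009 K/W
  R_conv,out = 1/(4πr²h) = 1/(4π·1.91²·19.4) = 0.001124 K/W
ΣR = 1.195×10^-4 + 4.933×10^-5 + 0.3062 + 0.09009 + 0.001124 = 0.3976 K/W
Q = ΔT/ΣR = (40.9 °C − 7.76 °C)/0.3976 = 83.35 W
From the inner boundary to the fibreglass batt/cellular glass interface, ΣR_partial = 0.3064 K/W.
T_interface = T_in − Q·ΣR_partial = 40.9 °C − (83.35)(0.3064) = 15.4 °C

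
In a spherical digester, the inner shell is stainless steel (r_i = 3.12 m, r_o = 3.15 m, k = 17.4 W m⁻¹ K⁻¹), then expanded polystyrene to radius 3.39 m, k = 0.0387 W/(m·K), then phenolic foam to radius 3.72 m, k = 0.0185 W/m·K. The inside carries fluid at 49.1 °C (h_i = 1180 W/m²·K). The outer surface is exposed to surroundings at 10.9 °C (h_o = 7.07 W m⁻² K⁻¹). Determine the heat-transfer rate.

Series thermal resistances, inner to outer:
  R_conv,in = 1/(4πr²h) = 1/(4π·3.12²·1180) = 6.928×10^-6 K/W
  R_stainless steel = (1/3.12 − 1/3.15)/(4πk) = 0.003053/(4π·17.4) = 1.396×10^-5 K/W
  R_expanded polystyrene = (1/3.15 − 1/3.39)/(4πk) = 0.02248/(4π·0.0387) = 0.04621 K/W
  R_phenolic foam = (1/3.39 − 1/3.72)/(4πk) = 0.02617/(4π·0.0185) = 0.1126 K/W
  R_conv,out = 1/(4πr²h) = 1/(4π·3.72²·7.07) = 8.134×10^-4 K/W
ΣR = 6.928×10^-6 + 1.396×10^-5 + 0.04621 + 0.1126 + 8.134×10^-4 = 0.1596 K/W
Q = ΔT/ΣR = (49.1 °C − 10.9 °C)/0.1596 = 239 W

Q = 239 W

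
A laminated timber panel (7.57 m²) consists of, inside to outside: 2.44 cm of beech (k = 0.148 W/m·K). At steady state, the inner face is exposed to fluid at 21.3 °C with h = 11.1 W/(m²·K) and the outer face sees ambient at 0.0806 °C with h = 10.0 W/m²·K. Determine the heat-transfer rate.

Resistance network (inner→outer):
  R_conv,in = 1/(hA) = 1/(11.1·7.57) = 0.01190 K/W
  R_beech = L/(kA) = 0.0244/(0.148·7.57) = 0.02178 K/W
  R_conv,out = 1/(hA) = 1/(10.0·7.57) = 0.01321 K/W
ΣR = 0.01190 + 0.02178 + 0.01321 = 0.04689 K/W
Q = ΔT/ΣR = (21.3 °C − 0.0806 °C)/0.04689 = 453 W

Q = 453 W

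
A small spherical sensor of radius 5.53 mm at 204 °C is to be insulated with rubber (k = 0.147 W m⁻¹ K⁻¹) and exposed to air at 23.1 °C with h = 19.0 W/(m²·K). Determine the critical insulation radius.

r_cr = 1.55 cm

For a sphere, r_cr = 2k_ins/h = 2·0.147/19.0 = 0.0155 m = 1.55 cm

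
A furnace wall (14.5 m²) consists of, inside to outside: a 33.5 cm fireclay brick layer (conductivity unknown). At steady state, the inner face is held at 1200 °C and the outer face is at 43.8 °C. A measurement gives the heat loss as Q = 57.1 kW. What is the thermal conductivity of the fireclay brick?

k = 1.14 W/m·K

ΣR = ΔT/Q = |1200 − 43.8|/57100 = 0.02025 K/W
L/(kA) = 0.02025 ⇒ k = 0.335/(0.02025·14.5) = 1.14 W/m·K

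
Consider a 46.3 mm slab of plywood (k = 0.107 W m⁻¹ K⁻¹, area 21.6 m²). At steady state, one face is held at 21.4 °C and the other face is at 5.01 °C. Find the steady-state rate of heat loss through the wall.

Q = kA·ΔT/L = 0.107 × 21.6 × |21.4 °C − 5.01 °C| / 0.0463 = 818 W

Q = 818 W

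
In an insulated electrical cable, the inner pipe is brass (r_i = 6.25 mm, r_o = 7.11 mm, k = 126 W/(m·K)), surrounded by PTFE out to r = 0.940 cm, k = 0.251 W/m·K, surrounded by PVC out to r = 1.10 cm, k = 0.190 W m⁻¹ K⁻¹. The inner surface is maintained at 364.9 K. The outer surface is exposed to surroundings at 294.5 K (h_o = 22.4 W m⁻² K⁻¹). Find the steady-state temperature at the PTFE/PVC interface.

Resistance network (inner→outer):
  R'_brass = ln(0.00711/0.00625)/(2πk) = 0.1289/(2π·126) = 1.628×10^-4 m·K/W
  R'_PTFE = ln(0.00940/0.00711)/(2πk) = 0.2792/(2π·0.251) = 0.1770 m·K/W
  R'_PVC = ln(0.0110/0.00940)/(2πk) = 0.1572/(2π·0.190) = 0.1317 m·K/W
  R'_conv,out = 1/(2πr h) = 1/(2π·0.0110·22.4) = 0.6459 m·K/W
ΣR = 1.628×10^-4 + 0.1770 + 0.1317 + 0.6459 = 0.9548 m·K/W
Q' = ΔT/ΣR = (364.9 K − 294.5 K)/0.9548 = 73.73 W/m
From the inner boundary to the PTFE/PVC interface, ΣR_partial = 0.1772 m·K/W.
T_interface = T_in − Q'·ΣR_partial = 364.9 K − (73.73)(0.1772) = 351.8 K

T = 351.8 K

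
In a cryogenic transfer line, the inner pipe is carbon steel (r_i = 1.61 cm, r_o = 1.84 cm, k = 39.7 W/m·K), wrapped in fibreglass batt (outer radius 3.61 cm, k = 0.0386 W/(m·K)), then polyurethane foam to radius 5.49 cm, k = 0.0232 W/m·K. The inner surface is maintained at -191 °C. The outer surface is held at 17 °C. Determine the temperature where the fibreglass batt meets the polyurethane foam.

Resistance network (inner→outer):
  R'_carbon steel = ln(0.0184/0.0161)/(2πk) = 0.1335/(2π·39.7) = 5.353×10^-4 m·K/W
  R'_fibreglass batt = ln(0.0361/0.0184)/(2πk) = 0.6739/(2π·0.0386) = 2.779 m·K/W
  R'_polyurethane foam = ln(0.0549/0.0361)/(2πk) = 0.4192/(2π·0.0232) = 2.876 m·K/W
ΣR = 5.353×10^-4 + 2.779 + 2.876 = 5.656 m·K/W
Q' = ΔT/ΣR = (-191 °C − 17 °C)/5.656 = -36.78 W/m
From the inner boundary to the fibreglass batt/polyurethane foam interface, ΣR_partial = 2.780 m·K/W.
T_interface = T_in − Q'·ΣR_partial = -191 °C − (-36.78)(2.780) = -88.8 °C

T = -88.8 °C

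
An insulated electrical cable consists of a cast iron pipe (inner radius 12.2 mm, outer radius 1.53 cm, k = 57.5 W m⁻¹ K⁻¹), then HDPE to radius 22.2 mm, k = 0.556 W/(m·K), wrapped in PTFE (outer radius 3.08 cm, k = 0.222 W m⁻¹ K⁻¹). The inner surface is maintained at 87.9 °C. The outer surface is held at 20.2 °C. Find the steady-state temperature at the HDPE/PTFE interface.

Resistance network (inner→outer):
  R'_cast iron = ln(0.0153/0.0122)/(2πk) = 0.2264/(2π·57.5) = 6.267×10^-4 m·K/W
  R'_HDPE = ln(0.0222/0.0153)/(2πk) = 0.3722/(2π·0.556) = 0.1066 m·K/W
  R'_PTFE = ln(0.0308/0.0222)/(2πk) = 0.3274/(2π·0.222) = 0.2347 m·K/W
ΣR = 6.267×10^-4 + 0.1066 + 0.2347 = 0.3419 m·K/W
Q' = ΔT/ΣR = (87.9 °C − 20.2 °C)/0.3419 = 198.0 W/m
From the inner boundary to the HDPE/PTFE interface, ΣR_partial = 0.1072 m·K/W.
T_interface = T_in − Q'·ΣR_partial = 87.9 °C − (198.0)(0.1072) = 66.7 °C

T = 66.7 °C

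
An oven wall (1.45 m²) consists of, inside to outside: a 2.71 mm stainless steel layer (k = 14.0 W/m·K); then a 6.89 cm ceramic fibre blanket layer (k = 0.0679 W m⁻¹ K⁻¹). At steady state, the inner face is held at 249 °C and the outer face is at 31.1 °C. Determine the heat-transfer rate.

Q = 311 W

Series thermal resistances, inner to outer:
  R_stainless steel = L/(kA) = 0.00271/(14.0·1.45) = 1.335×10^-4 K/W
  R_ceramic fibre blanket = L/(kA) = 0.0689/(0.0679·1.45) = 0.6998 K/W
ΣR = 1.335×10^-4 + 0.6998 = 0.6999 K/W
Q = ΔT/ΣR = (249 °C − 31.1 °C)/0.6999 = 311 W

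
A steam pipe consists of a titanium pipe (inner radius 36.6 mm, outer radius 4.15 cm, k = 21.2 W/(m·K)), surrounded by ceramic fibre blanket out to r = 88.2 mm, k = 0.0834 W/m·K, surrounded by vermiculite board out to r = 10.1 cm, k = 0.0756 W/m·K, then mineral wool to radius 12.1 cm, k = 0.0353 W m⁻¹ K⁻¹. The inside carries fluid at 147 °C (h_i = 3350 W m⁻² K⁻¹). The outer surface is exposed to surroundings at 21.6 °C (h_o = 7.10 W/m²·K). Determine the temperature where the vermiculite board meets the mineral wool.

T = 67.6 °C

Series thermal resistances, inner to outer:
  R'_conv,in = 1/(2πr h) = 1/(2π·0.0366·3350) = 0.001298 m·K/W
  R'_titanium = ln(0.0415/0.0366)/(2πk) = 0.1256/(2π·21.2) = 9.433×10^-4 m·K/W
  R'_ceramic fibre blanket = ln(0.0882/0.0415)/(2πk) = 0.7539/(2π·0.0834) = 1.439 m·K/W
  R'_vermiculite board = ln(0.101/0.0882)/(2πk) = 0.1355/(2π·0.0756) = 0.2853 m·K/W
  R'_mineral wool = ln(0.121/0.101)/(2πk) = 0.1807/(2π·0.0353) = 0.8146 m·K/W
  R'_conv,out = 1/(2πr h) = 1/(2π·0.121·7.10) = 0.1853 m·K/W
ΣR = 0.001298 + 9.433×10^-4 + 1.439 + 0.2853 + 0.8146 + 0.1853 = 2.726 m·K/W
Q' = ΔT/ΣR = (147 °C − 21.6 °C)/2.726 = 46.00 W/m
From the inner boundary to the vermiculite board/mineral wool interface, ΣR_partial = 1.727 m·K/W.
T_interface = T_in − Q'·ΣR_partial = 147 °C − (46.00)(1.727) = 67.6 °C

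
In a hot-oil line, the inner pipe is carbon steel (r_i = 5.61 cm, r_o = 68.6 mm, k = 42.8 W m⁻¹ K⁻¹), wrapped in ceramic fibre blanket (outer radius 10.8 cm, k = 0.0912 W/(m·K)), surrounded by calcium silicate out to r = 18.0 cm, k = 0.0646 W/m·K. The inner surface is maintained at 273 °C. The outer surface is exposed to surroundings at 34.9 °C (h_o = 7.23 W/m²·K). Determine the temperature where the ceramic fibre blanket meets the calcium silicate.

T = 186 °C

Series thermal resistances, inner to outer:
  R'_carbon steel = ln(0.0686/0.0561)/(2πk) = 0.2012/(2π·42.8) = 7.480×10^-4 m·K/W
  R'_ceramic fibre blanket = ln(0.108/0.0686)/(2πk) = 0.4538/(2π·0.0912) = 0.7920 m·K/W
  R'_calcium silicate = ln(0.180/0.108)/(2πk) = 0.5108/(2π·0.0646) = 1.259 m·K/W
  R'_conv,out = 1/(2πr h) = 1/(2π·0.180·7.23) = 0.1223 m·K/W
ΣR = 7.480×10^-4 + 0.7920 + 1.259 + 0.1223 = 2.174 m·K/W
Q' = ΔT/ΣR = (273 °C − 34.9 °C)/2.174 = 109.5 W/m
From the inner boundary to the ceramic fibre blanket/calcium silicate interface, ΣR_partial = 0.7927 m·K/W.
T_interface = T_in − Q'·ΣR_partial = 273 °C − (109.5)(0.7927) = 186 °C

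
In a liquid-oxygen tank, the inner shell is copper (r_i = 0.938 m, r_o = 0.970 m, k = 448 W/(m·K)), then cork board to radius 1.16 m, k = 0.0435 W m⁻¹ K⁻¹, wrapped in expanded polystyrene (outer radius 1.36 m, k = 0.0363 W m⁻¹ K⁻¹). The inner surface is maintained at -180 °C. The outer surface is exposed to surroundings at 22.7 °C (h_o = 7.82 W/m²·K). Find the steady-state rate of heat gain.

Q = 342 W

Series thermal resistances, inner to outer:
  R_copper = (1/0.938 − 1/0.970)/(4πk) = 0.03517/(4π·448) = 6.247×10^-6 K/W
  R_cork board = (1/0.970 − 1/1.16)/(4πk) = 0.1689/(4π·0.0435) = 0.3089 K/W
  R_expanded polystyrene = (1/1.16 − 1/1.36)/(4πk) = 0.1268/(4π·0.0363) = 0.2779 K/W
  R_conv,out = 1/(4πr²h) = 1/(4π·1.36²·7.82) = 0.005502 K/W
ΣR = 6.247×10^-6 + 0.3089 + 0.2779 + 0.005502 = 0.5923 K/W
Q = ΔT/ΣR = (-180 °C − 22.7 °C)/0.5923 = -342 W
(Negative Q ⇒ heat flows inward; heat gain = 342 W.)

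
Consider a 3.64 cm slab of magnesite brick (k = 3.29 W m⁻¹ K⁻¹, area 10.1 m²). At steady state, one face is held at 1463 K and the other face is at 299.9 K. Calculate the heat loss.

Q = kA·ΔT/L = 3.29 × 10.1 × |1463 K − 299.9 K| / 0.0364 = 1.06×10^6 W

Q = 1060 kW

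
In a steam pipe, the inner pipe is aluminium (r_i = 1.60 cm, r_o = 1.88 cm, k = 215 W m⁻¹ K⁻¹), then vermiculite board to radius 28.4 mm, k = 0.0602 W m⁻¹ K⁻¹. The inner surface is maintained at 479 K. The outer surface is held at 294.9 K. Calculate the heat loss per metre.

Q' = 169 W/m

Series thermal resistances, inner to outer:
  R'_aluminium = ln(0.0188/0.0160)/(2πk) = 0.1613/(2π·215) = 1.194×10^-4 m·K/W
  R'_vermiculite board = ln(0.0284/0.0188)/(2πk) = 0.4125/(2π·0.0602) = 1.091 m·K/W
ΣR = 1.194×10^-4 + 1.091 = 1.091 m·K/W
Q' = ΔT/ΣR = (479 K − 294.9 K)/1.091 = 169 W/m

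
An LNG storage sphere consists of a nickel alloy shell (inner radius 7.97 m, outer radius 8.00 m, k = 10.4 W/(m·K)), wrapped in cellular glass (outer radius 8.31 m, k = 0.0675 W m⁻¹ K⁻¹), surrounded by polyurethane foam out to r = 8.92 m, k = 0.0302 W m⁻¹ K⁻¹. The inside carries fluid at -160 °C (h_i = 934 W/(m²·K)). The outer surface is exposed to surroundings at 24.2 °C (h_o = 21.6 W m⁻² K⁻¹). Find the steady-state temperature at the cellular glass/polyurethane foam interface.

Series thermal resistances, inner to outer:
  R_conv,in = 1/(4πr²h) = 1/(4π·7.97²·934) = 1.341×10^-6 K/W
  R_nickel alloy = (1/7.97 − 1/8.00)/(4πk) = 4.705×10^-4/(4π·10.4) = 3.600×10^-6 K/W
  R_cellular glass = (1/8.00 − 1/8.31)/(4πk) = 0.004663/(4π·0.0675) = 0.005497 K/W
  R_polyurethane foam = (1/8.31 − 1/8.92)/(4πk) = 0.008229/(4π·0.0302) = 0.02168 K/W
  R_conv,out = 1/(4πr²h) = 1/(4π·8.92²·21.6) = 4.630×10^-5 K/W
ΣR = 1.341×10^-6 + 3.600×10^-6 + 0.005497 + 0.02168 + 4.630×10^-5 = 0.02723 K/W
Q = ΔT/ΣR = (-160 °C − 24.2 °C)/0.02723 = -6765 W
From the inner boundary to the cellular glass/polyurethane foam interface, ΣR_partial = 0.005502 K/W.
T_interface = T_in − Q·ΣR_partial = -160 °C − (-6765)(0.005502) = -123 °C

T = -123 °C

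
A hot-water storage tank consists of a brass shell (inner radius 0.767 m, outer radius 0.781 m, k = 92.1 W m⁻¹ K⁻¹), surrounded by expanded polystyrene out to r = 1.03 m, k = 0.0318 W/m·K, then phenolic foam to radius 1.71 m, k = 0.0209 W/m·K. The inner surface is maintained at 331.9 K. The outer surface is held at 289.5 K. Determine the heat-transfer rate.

Q = 18.9 W

Series thermal resistances, inner to outer:
  R_brass = (1/0.767 − 1/0.781)/(4πk) = 0.02337/(4π·92.1) = 2.019×10^-5 K/W
  R_expanded polystyrene = (1/0.781 − 1/1.03)/(4πk) = 0.3095/(4π·0.0318) = 0.7746 K/W
  R_phenolic foam = (1/1.03 − 1/1.71)/(4πk) = 0.3861/(4π·0.0209) = 1.470 K/W
ΣR = 2.019×10^-5 + 0.7746 + 1.470 = 2.245 K/W
Q = ΔT/ΣR = (331.9 K − 289.5 K)/2.245 = 18.9 W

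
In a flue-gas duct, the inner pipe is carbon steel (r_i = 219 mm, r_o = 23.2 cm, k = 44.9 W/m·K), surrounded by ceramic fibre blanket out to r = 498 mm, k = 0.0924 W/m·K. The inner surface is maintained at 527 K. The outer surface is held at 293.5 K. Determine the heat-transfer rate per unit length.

Treat each layer as a resistance in series:
  R'_carbon steel = ln(0.232/0.219)/(2πk) = 0.05767/(2π·44.9) = 2.044×10^-4 m·K/W
  R'_ceramic fibre blanket = ln(0.498/0.232)/(2πk) = 0.7639/(2π·0.0924) = 1.316 m·K/W
ΣR = 2.044×10^-4 + 1.316 = 1.316 m·K/W
Q' = ΔT/ΣR = (527 K − 293.5 K)/1.316 = 177 W/m

Q' = 177 W/m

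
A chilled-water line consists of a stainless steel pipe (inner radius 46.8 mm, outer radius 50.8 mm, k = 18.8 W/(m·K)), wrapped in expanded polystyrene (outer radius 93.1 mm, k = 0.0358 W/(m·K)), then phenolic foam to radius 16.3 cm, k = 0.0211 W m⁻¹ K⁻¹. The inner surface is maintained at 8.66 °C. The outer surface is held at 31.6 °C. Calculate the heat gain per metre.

Treat each layer as a resistance in series:
  R'_stainless steel = ln(0.0508/0.0468)/(2πk) = 0.08201/(2π·18.8) = 6.943×10^-4 m·K/W
  R'_expanded polystyrene = ln(0.0931/0.0508)/(2πk) = 0.6058/(2π·0.0358) = 2.693 m·K/W
  R'_phenolic foam = ln(0.163/0.0931)/(2πk) = 0.5601/(2π·0.0211) = 4.225 m·K/W
ΣR = 6.943×10^-4 + 2.693 + 4.225 = 6.919 m·K/W
Q' = ΔT/ΣR = (8.66 °C − 31.6 °C)/6.919 = -3.32 W/m
(Negative Q' ⇒ heat flows inward; heat gain = 3.32 W/m.)

Q' = 3.32 W/m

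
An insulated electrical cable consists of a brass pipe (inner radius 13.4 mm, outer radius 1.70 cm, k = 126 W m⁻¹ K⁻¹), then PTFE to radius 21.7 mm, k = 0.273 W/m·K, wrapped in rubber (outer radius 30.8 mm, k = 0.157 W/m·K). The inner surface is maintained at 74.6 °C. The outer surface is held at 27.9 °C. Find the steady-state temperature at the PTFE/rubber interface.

Series thermal resistances, inner to outer:
  R'_brass = ln(0.0170/0.0134)/(2πk) = 0.2380/(2π·126) = 3.006×10^-4 m·K/W
  R'_PTFE = ln(0.0217/0.0170)/(2πk) = 0.2441/(2π·0.273) = 0.1423 m·K/W
  R'_rubber = ln(0.0308/0.0217)/(2πk) = 0.3502/(2π·0.157) = 0.3550 m·K/W
ΣR = 3.006×10^-4 + 0.1423 + 0.3550 = 0.4976 m·K/W
Q' = ΔT/ΣR = (74.6 °C − 27.9 °C)/0.4976 = 93.85 W/m
From the inner boundary to the PTFE/rubber interface, ΣR_partial = 0.1426 m·K/W.
T_interface = T_in − Q'·ΣR_partial = 74.6 °C − (93.85)(0.1426) = 61.2 °C

T = 61.2 °C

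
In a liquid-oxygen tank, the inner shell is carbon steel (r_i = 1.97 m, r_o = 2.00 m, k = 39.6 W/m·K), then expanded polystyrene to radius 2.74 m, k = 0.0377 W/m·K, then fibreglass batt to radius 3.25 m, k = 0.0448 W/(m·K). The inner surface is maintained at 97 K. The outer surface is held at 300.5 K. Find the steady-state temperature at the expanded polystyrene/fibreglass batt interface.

Series thermal resistances, inner to outer:
  R_carbon steel = (1/1.97 − 1/2.00)/(4πk) = 0.007614/(4π·39.6) = 1.530×10^-5 K/W
  R_expanded polystyrene = (1/2.00 − 1/2.74)/(4πk) = 0.1350/(4π·0.0377) = 0.2850 K/W
  R_fibreglass batt = (1/2.74 − 1/3.25)/(4πk) = 0.05727/(4π·0.0448) = 0.1017 K/W
ΣR = 1.530×10^-5 + 0.2850 + 0.1017 = 0.3867 K/W
Q = ΔT/ΣR = (97 K − 300.5 K)/0.3867 = -526.2 W
From the inner boundary to the expanded polystyrene/fibreglass batt interface, ΣR_partial = 0.2850 K/W.
T_interface = T_in − Q·ΣR_partial = 97 K − (-526.2)(0.2850) = 247.0 K

T = 247.0 K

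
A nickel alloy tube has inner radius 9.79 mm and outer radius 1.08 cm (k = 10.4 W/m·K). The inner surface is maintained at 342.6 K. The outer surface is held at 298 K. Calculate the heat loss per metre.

Q' = 29700 W/m

Q' = 2πk·ΔT/ln(r₂/r₁) = 2π × 10.4 × 44.6 / ln(0.0108/0.00979) = 29700 W/m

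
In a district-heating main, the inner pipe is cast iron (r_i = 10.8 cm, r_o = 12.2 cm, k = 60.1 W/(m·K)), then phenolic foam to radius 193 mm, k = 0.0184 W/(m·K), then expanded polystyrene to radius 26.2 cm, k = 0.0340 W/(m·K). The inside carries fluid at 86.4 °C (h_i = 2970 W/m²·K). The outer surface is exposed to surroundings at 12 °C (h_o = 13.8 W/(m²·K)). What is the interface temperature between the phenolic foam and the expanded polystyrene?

T = 32.2 °C

Treat each layer as a resistance in series:
  R'_conv,in = 1/(2πr h) = 1/(2π·0.108·2970) = 4.962×10^-4 m·K/W
  R'_cast iron = ln(0.122/0.108)/(2πk) = 0.1219/(2π·60.1) = 3.228×10^-4 m·K/W
  R'_phenolic foam = ln(0.193/0.122)/(2πk) = 0.4587/(2π·0.0184) = 3.967 m·K/W
  R'_expanded polystyrene = ln(0.262/0.193)/(2πk) = 0.3057/(2π·0.0340) = 1.431 m·K/W
  R'_conv,out = 1/(2πr h) = 1/(2π·0.262·13.8) = 0.04402 m·K/W
ΣR = 4.962×10^-4 + 3.228×10^-4 + 3.967 + 1.431 + 0.04402 = 5.443 m·K/W
Q' = ΔT/ΣR = (86.4 °C − 12 °C)/5.443 = 13.67 W/m
From the inner boundary to the phenolic foam/expanded polystyrene interface, ΣR_partial = 3.968 m·K/W.
T_interface = T_in − Q'·ΣR_partial = 86.4 °C − (13.67)(3.968) = 32.2 °C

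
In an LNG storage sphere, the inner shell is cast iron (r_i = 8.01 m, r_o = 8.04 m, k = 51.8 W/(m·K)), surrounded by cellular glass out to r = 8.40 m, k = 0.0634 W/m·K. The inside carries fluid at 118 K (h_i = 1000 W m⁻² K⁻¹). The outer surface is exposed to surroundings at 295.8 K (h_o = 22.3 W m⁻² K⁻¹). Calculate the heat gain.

Q = 26.4 kW

Resistance network (inner→outer):
  R_conv,in = 1/(4πr²h) = 1/(4π·8.01²·1000) = 1.240×10^-6 K/W
  R_cast iron = (1/8.01 − 1/8.04)/(4πk) = 4.658×10^-4/(4π·51.8) = 7.156×10^-7 K/W
  R_cellular glass = (1/8.04 − 1/8.40)/(4πk) = 0.005330/(4π·0.0634) = 0.006691 K/W
  R_conv,out = 1/(4πr²h) = 1/(4π·8.40²·22.3) = 5.057×10^-5 K/W
ΣR = 1.240×10^-6 + 7.156×10^-7 + 0.006691 + 5.057×10^-5 = 0.006744 K/W
Q = ΔT/ΣR = (118 K − 295.8 K)/0.006744 = -26400 W
(Negative Q ⇒ heat flows inward; heat gain = 26400 W.)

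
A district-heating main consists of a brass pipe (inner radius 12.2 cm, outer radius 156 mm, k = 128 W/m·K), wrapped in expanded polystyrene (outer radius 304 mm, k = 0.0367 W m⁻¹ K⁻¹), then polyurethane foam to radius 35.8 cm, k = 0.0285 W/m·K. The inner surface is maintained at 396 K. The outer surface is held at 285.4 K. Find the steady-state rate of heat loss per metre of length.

Series thermal resistances, inner to outer:
  R'_brass = ln(0.156/0.122)/(2πk) = 0.2458/(2π·128) = 3.057×10^-4 m·K/W
  R'_expanded polystyrene = ln(0.304/0.156)/(2πk) = 0.6672/(2π·0.0367) = 2.893 m·K/W
  R'_polyurethane foam = ln(0.358/0.304)/(2πk) = 0.1635/(2π·0.0285) = 0.9131 m·K/W
ΣR = 3.057×10^-4 + 2.893 + 0.9131 = 3.806 m·K/W
Q' = ΔT/ΣR = (396 K − 285.4 K)/3.806 = 29.1 W/m

Q' = 29.1 W/m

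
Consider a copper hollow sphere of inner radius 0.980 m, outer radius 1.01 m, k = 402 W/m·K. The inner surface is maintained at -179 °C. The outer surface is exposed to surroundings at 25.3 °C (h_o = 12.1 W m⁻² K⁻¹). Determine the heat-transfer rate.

Series thermal resistances, inner to outer:
  R_copper = (1/0.980 − 1/1.01)/(4πk) = 0.03031/(4π·402) = 6.000×10^-6 K/W
  R_conv,out = 1/(4πr²h) = 1/(4π·1.01²·12.1) = 0.006447 K/W
ΣR = 6.000×10^-6 + 0.006447 = 0.006453 K/W
Q = ΔT/ΣR = (-179 °C − 25.3 °C)/0.006453 = -31700 W
(Negative Q ⇒ heat flows inward; heat gain = 31700 W.)

Q = 31700 W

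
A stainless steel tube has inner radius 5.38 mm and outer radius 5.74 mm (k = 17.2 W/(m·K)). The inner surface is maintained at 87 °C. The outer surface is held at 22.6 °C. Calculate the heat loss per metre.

Q' = 2πk·ΔT/ln(r₂/r₁) = 2π × 17.2 × 64.4 / ln(0.00574/0.00538) = 1.07×10^5 W/m

Q' = 107 kW/m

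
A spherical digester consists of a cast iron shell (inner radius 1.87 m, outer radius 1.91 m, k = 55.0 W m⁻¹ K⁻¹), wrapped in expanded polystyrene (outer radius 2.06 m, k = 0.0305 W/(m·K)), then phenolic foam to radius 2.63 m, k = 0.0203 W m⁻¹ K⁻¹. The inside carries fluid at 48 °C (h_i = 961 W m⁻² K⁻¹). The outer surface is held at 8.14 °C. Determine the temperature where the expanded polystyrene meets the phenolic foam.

T = 40.3 °C

Treat each layer as a resistance in series:
  R_conv,in = 1/(4πr²h) = 1/(4π·1.87²·961) = 2.368×10^-5 K/W
  R_cast iron = (1/1.87 − 1/1.91)/(4πk) = 0.01120/(4π·55.0) = 1.620×10^-5 K/W
  R_expanded polystyrene = (1/1.91 − 1/2.06)/(4πk) = 0.03812/(4π·0.0305) = 0.09947 K/W
  R_phenolic foam = (1/2.06 − 1/2.63)/(4πk) = 0.1052/(4π·0.0203) = 0.4124 K/W
ΣR = 2.368×10^-5 + 1.620×10^-5 + 0.09947 + 0.4124 = 0.5119 K/W
Q = ΔT/ΣR = (48 °C − 8.14 °C)/0.5119 = 77.87 W
From the inner boundary to the expanded polystyrene/phenolic foam interface, ΣR_partial = 0.09951 K/W.
T_interface = T_in − Q·ΣR_partial = 48 °C − (77.87)(0.09951) = 40.3 °C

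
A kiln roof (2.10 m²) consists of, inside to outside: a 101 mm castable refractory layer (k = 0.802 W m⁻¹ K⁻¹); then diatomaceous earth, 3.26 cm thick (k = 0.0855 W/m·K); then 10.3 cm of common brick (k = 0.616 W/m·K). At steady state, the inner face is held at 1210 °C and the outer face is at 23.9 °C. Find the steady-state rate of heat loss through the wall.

Q = 3.69 kW

Series thermal resistances, inner to outer:
  R_castable refractory = L/(kA) = 0.101/(0.802·2.10) = 0.05997 K/W
  R_diatomaceous earth = L/(kA) = 0.0326/(0.0855·2.10) = 0.1816 K/W
  R_common brick = L/(kA) = 0.103/(0.616·2.10) = 0.07962 K/W
ΣR = 0.05997 + 0.1816 + 0.07962 = 0.3212 K/W
Q = ΔT/ΣR = (1210 °C − 23.9 °C)/0.3212 = 3690 W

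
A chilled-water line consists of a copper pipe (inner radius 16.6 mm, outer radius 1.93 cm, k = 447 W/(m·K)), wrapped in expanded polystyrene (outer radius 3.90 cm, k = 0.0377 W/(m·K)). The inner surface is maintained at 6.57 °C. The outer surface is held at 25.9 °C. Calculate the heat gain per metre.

Treat each layer as a resistance in series:
  R'_copper = ln(0.0193/0.0166)/(2πk) = 0.1507/(2π·447) = 5.366×10^-5 m·K/W
  R'_expanded polystyrene = ln(0.0390/0.0193)/(2πk) = 0.7035/(2π·0.0377) = 2.970 m·K/W
ΣR = 5.366×10^-5 + 2.970 = 2.970 m·K/W
Q' = ΔT/ΣR = (6.57 °C − 25.9 °C)/2.970 = -6.51 W/m
(Negative Q' ⇒ heat flows inward; heat gain = 6.51 W/m.)

Q' = 6.51 W/m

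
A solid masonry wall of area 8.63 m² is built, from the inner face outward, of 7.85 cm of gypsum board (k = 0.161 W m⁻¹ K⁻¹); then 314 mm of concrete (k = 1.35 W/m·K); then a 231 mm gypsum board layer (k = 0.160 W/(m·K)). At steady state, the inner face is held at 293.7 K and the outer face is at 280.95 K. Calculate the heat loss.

Q = 50.8 W

Treat each layer as a resistance in series:
  R_gypsum board = L/(kA) = 0.0785/(0.161·8.63) = 0.05650 K/W
  R_concrete = L/(kA) = 0.314/(1.35·8.63) = 0.02695 K/W
  R_gypsum board = L/(kA) = 0.231/(0.160·8.63) = 0.1673 K/W
ΣR = 0.05650 + 0.02695 + 0.1673 = 0.2508 K/W
Q = ΔT/ΣR = (293.7 K − 280.95 K)/0.2508 = 50.8 W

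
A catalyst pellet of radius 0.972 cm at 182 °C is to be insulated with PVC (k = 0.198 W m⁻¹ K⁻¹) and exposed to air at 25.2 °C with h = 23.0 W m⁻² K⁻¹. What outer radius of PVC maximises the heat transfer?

For a sphere, r_cr = 2k_ins/h = 2·0.198/23.0 = 0.0172 m = 1.72 cm

r_cr = 1.72 cm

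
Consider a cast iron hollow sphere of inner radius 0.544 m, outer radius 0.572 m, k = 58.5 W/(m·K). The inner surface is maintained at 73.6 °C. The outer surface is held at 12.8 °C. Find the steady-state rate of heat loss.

Q = 4πk·ΔT/(1/r₁ − 1/r₂) = 4π × 58.5 × 60.8 / (1/0.544 − 1/0.572) = 4.97×10^5 W

Q = 497 kW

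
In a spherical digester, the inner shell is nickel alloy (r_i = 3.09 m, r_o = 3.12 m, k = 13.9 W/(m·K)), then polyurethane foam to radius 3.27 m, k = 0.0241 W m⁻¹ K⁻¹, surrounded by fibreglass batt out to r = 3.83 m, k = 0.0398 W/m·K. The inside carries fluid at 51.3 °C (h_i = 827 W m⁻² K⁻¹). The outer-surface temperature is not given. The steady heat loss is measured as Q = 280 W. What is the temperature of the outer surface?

T_out = 12.7 °C

Series resistances:
  R_conv,in = 1/(4πr²h) = 1/(4π·3.09²·827) = 1.008×10^-5 K/W
  R_nickel alloy = (1/3.09 − 1/3.12)/(4πk) = 0.003112/(4π·13.9) = 1.781×10^-5 K/W
  R_polyurethane foam = (1/3.12 − 1/3.27)/(4πk) = 0.01470/(4π·0.0241) = 0.04855 K/W
  R_fibreglass batt = (1/3.27 − 1/3.83)/(4πk) = 0.04471/(4π·0.0398) = 0.08940 K/W
ΣR = 0.1380 K/W
ΔT = Q·ΣR = 280 × 0.1380 = 38.64 K
Heat flows outward, so T_out = T_in − ΔT = 51.3 − 38.64 = 12.7 °C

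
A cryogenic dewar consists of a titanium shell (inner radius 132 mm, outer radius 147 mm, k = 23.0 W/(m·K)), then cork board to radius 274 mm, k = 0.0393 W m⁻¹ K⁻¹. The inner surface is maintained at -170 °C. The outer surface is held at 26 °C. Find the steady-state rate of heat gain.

Series thermal resistances, inner to outer:
  R_titanium = (1/0.132 − 1/0.147)/(4πk) = 0.7730/(4π·23.0) = 0.002675 K/W
  R_cork board = (1/0.147 − 1/0.274)/(4πk) = 3.153/(4π·0.0393) = 6.385 K/W
ΣR = 0.002675 + 6.385 = 6.388 K/W
Q = ΔT/ΣR = (-170 °C − 26 °C)/6.388 = -30.7 W
(Negative Q ⇒ heat flows inward; heat gain = 30.7 W.)

Q = 30.7 W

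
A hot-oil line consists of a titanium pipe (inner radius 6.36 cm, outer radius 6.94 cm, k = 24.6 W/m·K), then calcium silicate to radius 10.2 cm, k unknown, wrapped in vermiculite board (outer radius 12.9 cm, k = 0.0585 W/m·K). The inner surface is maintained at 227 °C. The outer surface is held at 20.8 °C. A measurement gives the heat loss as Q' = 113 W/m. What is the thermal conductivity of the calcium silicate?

k = 0.0517 W/m·K

ΣR = ΔT/Q' = |227 − 20.8|/113 = 1.825 m·K/W
Known resistances:
  R'_titanium = ln(0.0694/0.0636)/(2πk) = 0.08727/(2π·24.6) = 5.646×10^-4 m·K/W
  R'_vermiculite board = ln(0.129/0.102)/(2πk) = 0.2348/(2π·0.0585) = 0.6389 m·K/W
R_calcium silicate = ΣR − ΣR_known = 1.825 − 0.6395 = 1.185 m·K/W
ln(r₂/r₁)/(2πk) = 1.185 ⇒ k = 0.3851/(2π·1.185) = 0.0517 W/m·K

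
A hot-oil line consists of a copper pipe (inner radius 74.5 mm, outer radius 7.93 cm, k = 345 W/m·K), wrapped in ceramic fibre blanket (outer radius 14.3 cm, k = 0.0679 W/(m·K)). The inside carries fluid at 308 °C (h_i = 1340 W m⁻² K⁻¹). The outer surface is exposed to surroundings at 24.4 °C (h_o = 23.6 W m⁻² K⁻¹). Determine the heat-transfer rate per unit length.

Treat each layer as a resistance in series:
  R'_conv,in = 1/(2πr h) = 1/(2π·0.0745·1340) = 0.001594 m·K/W
  R'_copper = ln(0.0793/0.0745)/(2πk) = 0.06244/(2π·345) = 2.880×10^-5 m·K/W
  R'_ceramic fibre blanket = ln(0.143/0.0793)/(2πk) = 0.5896/(2π·0.0679) = 1.382 m·K/W
  R'_conv,out = 1/(2πr h) = 1/(2π·0.143·23.6) = 0.04716 m·K/W
ΣR = 0.001594 + 2.880×10^-5 + 1.382 + 0.04716 = 1.431 m·K/W
Q' = ΔT/ΣR = (308 °C − 24.4 °C)/1.431 = 198 W/m

Q' = 198 W/m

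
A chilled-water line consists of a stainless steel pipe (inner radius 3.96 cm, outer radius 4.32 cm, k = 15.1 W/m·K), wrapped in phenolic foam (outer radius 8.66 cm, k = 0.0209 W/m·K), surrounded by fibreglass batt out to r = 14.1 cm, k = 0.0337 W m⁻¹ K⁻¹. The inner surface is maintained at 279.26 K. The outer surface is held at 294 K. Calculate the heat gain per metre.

Series thermal resistances, inner to outer:
  R'_stainless steel = ln(0.0432/0.0396)/(2πk) = 0.08701/(2π·15.1) = 9.171×10^-4 m·K/W
  R'_phenolic foam = ln(0.0866/0.0432)/(2πk) = 0.6955/(2π·0.0209) = 5.296 m·K/W
  R'_fibreglass batt = ln(0.141/0.0866)/(2πk) = 0.4875/(2π·0.0337) = 2.302 m·K/W
ΣR = 9.171×10^-4 + 5.296 + 2.302 = 7.599 m·K/W
Q' = ΔT/ΣR = (279.26 K − 294 K)/7.599 = -1.94 W/m
(Negative Q' ⇒ heat flows inward; heat gain = 1.94 W/m.)

Q' = 1.94 W/m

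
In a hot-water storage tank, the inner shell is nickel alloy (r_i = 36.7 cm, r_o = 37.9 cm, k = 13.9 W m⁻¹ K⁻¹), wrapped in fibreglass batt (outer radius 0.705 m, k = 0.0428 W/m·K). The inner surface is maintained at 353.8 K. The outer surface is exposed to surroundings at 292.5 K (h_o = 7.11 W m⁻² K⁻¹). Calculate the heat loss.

Q = 26.8 W

Treat each layer as a resistance in series:
  R_nickel alloy = (1/0.367 − 1/0.379)/(4πk) = 0.08627/(4π·13.9) = 4.939×10^-4 K/W
  R_fibreglass batt = (1/0.379 − 1/0.705)/(4πk) = 1.220/(4π·0.0428) = 2.268 K/W
  R_conv,out = 1/(4πr²h) = 1/(4π·0.705²·7.11) = 0.02252 K/W
ΣR = 4.939×10^-4 + 2.268 + 0.02252 = 2.291 K/W
Q = ΔT/ΣR = (353.8 K − 292.5 K)/2.291 = 26.8 W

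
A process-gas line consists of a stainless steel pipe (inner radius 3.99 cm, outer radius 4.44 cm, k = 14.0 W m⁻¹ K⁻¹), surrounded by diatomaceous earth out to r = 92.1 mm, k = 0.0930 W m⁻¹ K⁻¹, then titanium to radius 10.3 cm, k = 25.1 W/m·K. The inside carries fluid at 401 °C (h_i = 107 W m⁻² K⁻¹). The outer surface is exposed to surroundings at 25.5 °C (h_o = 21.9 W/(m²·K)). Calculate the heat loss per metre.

Resistance network (inner→outer):
  R'_conv,in = 1/(2πr h) = 1/(2π·0.0399·107) = 0.03728 m·K/W
  R'_stainless steel = ln(0.0444/0.0399)/(2πk) = 0.1069/(2π·14.0) = 0.001215 m·K/W
  R'_diatomaceous earth = ln(0.0921/0.0444)/(2πk) = 0.7296/(2π·0.0930) = 1.249 m·K/W
  R'_titanium = ln(0.103/0.0921)/(2πk) = 0.1119/(2π·25.1) = 7.092×10^-4 m·K/W
  R'_conv,out = 1/(2πr h) = 1/(2π·0.103·21.9) = 0.07056 m·K/W
ΣR = 0.03728 + 0.001215 + 1.249 + 7.092×10^-4 + 0.07056 = 1.359 m·K/W
Q' = ΔT/ΣR = (401 °C − 25.5 °C)/1.359 = 276 W/m

Q' = 276 W/m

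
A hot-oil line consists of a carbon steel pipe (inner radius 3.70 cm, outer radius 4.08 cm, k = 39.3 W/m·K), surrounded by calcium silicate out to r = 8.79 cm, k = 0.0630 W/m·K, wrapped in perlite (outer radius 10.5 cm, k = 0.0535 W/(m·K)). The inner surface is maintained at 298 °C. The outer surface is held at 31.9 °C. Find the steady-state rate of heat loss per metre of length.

Q' = 108 W/m

Series thermal resistances, inner to outer:
  R'_carbon steel = ln(0.0408/0.0370)/(2πk) = 0.09776/(2π·39.3) = 3.959×10^-4 m·K/W
  R'_calcium silicate = ln(0.0879/0.0408)/(2πk) = 0.7675/(2π·0.0630) = 1.939 m·K/W
  R'_perlite = ln(0.105/0.0879)/(2πk) = 0.1778/(2π·0.0535) = 0.5288 m·K/W
ΣR = 3.959×10^-4 + 1.939 + 0.5288 = 2.468 m·K/W
Q' = ΔT/ΣR = (298 °C − 31.9 °C)/2.468 = 108 W/m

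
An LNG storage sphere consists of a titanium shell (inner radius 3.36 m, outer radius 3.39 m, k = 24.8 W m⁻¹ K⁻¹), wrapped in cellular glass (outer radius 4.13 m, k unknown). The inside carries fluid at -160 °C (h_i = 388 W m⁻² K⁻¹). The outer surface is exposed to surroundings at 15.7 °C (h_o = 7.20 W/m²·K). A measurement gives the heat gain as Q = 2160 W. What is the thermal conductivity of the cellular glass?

k = 0.0521 W/m·K

ΣR = ΔT/Q = |-160 − 15.7|/2160 = 0.08134 K/W
Known resistances:
  R_conv,in = 1/(4πr²h) = 1/(4π·3.36²·388) = 1.817×10^-5 K/W
  R_titanium = (1/3.36 − 1/3.39)/(4πk) = 0.002634/(4π·24.8) = 8.451×10^-6 K/W
  R_conv,out = 1/(4πr²h) = 1/(4π·4.13²·7.20) = 6.480×10^-4 K/W
R_cellular glass = ΣR − ΣR_known = 0.08134 − 6.746×10^-4 = 0.08067 K/W
(1/r₁−1/r₂)/(4πk) = 0.08067 ⇒ k = 0.05285/(4π·0.08067) = 0.0521 W/m·K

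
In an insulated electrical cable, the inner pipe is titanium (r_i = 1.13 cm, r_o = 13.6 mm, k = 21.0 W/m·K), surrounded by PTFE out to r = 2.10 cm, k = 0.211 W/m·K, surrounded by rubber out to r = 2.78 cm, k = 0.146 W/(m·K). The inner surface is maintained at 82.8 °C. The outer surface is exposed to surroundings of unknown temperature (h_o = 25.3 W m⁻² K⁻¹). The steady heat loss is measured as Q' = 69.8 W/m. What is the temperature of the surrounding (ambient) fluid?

T_out = 22.7 °C

Sum the resistances:
  R'_titanium = ln(0.0136/0.0113)/(2πk) = 0.1853/(2π·21.0) = 0.001404 m·K/W
  R'_PTFE = ln(0.0210/0.0136)/(2πk) = 0.4345/(2π·0.211) = 0.3277 m·K/W
  R'_rubber = ln(0.0278/0.0210)/(2πk) = 0.2805/(2π·0.146) = 0.3058 m·K/W
  R'_conv,out = 1/(2πr h) = 1/(2π·0.0278·25.3) = 0.2263 m·K/W
ΣR = 0.8612 m·K/W
ΔT = Q'·ΣR = 69.8 × 0.8612 = 60.11 K
Heat flows outward, so T_out = T_in − ΔT = 82.8 − 60.11 = 22.7 °C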